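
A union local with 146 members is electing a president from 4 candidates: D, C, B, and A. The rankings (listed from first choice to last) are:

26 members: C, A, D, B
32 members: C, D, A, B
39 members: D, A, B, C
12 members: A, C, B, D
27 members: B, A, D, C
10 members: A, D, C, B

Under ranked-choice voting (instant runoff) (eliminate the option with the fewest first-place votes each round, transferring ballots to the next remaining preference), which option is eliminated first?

Round 1: D 39, C 58, B 27, A 22. Eliminate A.

A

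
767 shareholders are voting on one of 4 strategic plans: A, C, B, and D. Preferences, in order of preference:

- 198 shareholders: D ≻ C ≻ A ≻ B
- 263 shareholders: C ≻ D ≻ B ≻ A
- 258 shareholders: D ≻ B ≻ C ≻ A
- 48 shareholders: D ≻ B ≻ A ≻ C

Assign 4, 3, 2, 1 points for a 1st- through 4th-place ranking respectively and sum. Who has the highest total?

D

A: 198·2 + 263·1 + 258·1 + 48·2 = 1013
C: 198·3 + 263·4 + 258·2 + 48·1 = 2210
B: 198·1 + 263·2 + 258·3 + 48·3 = 1642
D: 198·4 + 263·3 + 258·4 + 48·4 = 2805
D has the highest Borda score (2805).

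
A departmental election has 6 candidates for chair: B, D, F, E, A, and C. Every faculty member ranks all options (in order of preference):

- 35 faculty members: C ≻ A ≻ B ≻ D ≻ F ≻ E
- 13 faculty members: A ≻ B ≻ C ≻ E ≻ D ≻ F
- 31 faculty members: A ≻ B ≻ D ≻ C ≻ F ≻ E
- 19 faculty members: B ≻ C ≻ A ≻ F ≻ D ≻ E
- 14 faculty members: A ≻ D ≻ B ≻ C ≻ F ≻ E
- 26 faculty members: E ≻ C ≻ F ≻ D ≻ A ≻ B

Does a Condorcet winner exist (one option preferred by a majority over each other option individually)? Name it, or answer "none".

none

Checking pairwise contests:
A beats B 119–19.
B beats D 98–40.
B beats F 112–26.
B beats E 112–26.
C beats A 80–58.
B beats C 77–61.
Every option loses at least one head-to-head, so there is no Condorcet winner.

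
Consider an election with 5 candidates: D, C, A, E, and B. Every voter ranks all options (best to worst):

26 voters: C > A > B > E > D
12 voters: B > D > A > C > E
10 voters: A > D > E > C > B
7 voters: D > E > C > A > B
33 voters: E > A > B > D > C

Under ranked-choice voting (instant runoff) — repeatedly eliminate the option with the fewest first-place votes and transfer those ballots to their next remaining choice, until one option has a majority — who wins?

Round 1: D 7, C 26, A 10, E 33, B 12. Eliminate D.
Round 2: C 26, A 10, E 40, B 12. Eliminate A.
Round 3: C 26, E 50, B 12. E has a majority.

E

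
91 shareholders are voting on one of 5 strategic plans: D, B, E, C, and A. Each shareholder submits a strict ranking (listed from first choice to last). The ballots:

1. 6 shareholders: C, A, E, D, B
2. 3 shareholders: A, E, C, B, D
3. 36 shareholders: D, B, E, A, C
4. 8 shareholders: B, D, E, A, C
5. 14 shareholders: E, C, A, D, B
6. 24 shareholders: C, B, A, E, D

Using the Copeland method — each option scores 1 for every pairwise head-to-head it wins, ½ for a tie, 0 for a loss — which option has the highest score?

E

D: beats B; loses to E, C, and A → score 1.
B: beats E and A; loses to D and C → score 2.
E: beats D, C, and A; loses to B → score 3.
C: beats D and B; loses to E and A → score 2.
A: beats D and C; loses to B and E → score 2.
E has the best pairwise record.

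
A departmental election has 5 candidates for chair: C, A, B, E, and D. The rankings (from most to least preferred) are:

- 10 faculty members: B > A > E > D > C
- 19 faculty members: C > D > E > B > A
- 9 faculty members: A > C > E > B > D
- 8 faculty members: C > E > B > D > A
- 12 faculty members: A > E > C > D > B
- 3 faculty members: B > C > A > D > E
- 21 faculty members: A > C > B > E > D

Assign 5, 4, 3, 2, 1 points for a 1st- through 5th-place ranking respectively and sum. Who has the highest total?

C: 10·1 + 19·5 + 9·4 + 8·5 + 12·3 + 3·4 + 21·4 = 313
A: 10·4 + 19·1 + 9·5 + 8·1 + 12·5 + 3·3 + 21·5 = 286
B: 10·5 + 19·2 + 9·2 + 8·3 + 12·1 + 3·5 + 21·3 = 220
E: 10·3 + 19·3 + 9·3 + 8·4 + 12·4 + 3·1 + 21·2 = 239
D: 10·2 + 19·4 + 9·1 + 8·2 + 12·2 + 3·2 + 21·1 = 172
C has the highest Borda score (313).

C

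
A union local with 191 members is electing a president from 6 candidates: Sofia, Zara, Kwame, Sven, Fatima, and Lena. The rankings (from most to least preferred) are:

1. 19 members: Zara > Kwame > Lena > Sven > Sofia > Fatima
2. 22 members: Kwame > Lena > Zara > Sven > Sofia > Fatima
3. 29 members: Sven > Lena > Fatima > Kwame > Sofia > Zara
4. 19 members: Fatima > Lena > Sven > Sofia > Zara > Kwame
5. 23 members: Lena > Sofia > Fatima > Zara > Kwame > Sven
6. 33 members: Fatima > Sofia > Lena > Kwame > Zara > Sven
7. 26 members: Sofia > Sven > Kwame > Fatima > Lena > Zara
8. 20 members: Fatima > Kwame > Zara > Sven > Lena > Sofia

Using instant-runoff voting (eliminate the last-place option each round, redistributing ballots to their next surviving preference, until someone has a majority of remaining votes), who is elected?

Fatima

Round 1: Sofia 26, Zara 19, Kwame 22, Sven 29, Fatima 72, Lena 23. Eliminate Zara.
Round 2: Sofia 26, Kwame 41, Sven 29, Fatima 72, Lena 23. Eliminate Lena.
Round 3: Sofia 49, Kwame 41, Sven 29, Fatima 72. Eliminate Sven.
Round 4: Sofia 49, Kwame 41, Fatima 101. Fatima has a majority.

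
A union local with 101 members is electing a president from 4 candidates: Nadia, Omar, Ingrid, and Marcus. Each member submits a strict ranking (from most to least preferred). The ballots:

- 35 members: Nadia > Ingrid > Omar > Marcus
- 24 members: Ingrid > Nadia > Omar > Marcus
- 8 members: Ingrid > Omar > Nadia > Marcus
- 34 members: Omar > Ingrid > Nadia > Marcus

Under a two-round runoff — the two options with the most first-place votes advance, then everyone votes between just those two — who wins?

Nadia

Round 1 first-place votes: Nadia 35, Omar 34, Ingrid 32, Marcus 0.
Nadia and Omar advance.
Runoff: Nadia is preferred to Omar by 59 voters; Omar by 42.
Nadia wins the runoff.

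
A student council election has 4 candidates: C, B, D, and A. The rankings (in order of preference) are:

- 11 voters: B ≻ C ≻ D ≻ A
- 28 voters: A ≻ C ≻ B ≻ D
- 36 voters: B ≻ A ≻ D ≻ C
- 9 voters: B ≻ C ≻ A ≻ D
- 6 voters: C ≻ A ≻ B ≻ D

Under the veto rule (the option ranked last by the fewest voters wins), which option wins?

Last-place votes: C 36, B 0, D 43, A 11.
B is ranked last by the fewest voters, so B wins.

B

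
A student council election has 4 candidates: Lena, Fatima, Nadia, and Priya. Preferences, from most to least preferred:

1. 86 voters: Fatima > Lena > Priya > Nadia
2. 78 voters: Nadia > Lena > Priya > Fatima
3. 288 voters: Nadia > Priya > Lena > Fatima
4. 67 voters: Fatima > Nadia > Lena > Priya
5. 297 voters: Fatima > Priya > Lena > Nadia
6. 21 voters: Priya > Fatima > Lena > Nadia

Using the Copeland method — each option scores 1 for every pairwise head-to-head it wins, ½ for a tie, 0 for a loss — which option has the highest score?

Lena: loses to Fatima, Nadia, and Priya → score 0.
Fatima: beats Lena, Nadia, and Priya → score 3.
Nadia: beats Lena and Priya; loses to Fatima → score 2.
Priya: beats Lena; loses to Fatima and Nadia → score 1.
Fatima has the best pairwise record.

Fatima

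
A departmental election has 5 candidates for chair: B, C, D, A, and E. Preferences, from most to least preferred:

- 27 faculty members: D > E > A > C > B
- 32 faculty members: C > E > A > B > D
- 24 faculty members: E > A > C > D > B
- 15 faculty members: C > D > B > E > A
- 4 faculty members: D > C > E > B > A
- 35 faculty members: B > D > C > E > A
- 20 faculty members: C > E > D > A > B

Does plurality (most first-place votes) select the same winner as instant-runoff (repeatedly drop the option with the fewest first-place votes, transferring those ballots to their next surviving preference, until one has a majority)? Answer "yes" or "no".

Plurality — first-place votes: B 35, C 67, D 31, A 0, E 24. Winner: C.
Instant-runoff — R1 B 35, C 67, D 31, A 0, E 24 (A out); R2 B 35, C 67, D 31, E 24 (E out); R3 B 35, C 91, D 31 (C winner). Winner: C.
The two methods agree.

yes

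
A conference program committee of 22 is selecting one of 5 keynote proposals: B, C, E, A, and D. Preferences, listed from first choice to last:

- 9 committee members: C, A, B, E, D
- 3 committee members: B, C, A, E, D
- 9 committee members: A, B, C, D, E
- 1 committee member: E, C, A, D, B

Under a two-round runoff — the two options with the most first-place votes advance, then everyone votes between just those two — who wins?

C

Round 1 first-place votes: B 3, C 9, E 1, A 9, D 0.
A and C advance.
Runoff: A is preferred to C by 9 voters; C by 13.
C wins the runoff.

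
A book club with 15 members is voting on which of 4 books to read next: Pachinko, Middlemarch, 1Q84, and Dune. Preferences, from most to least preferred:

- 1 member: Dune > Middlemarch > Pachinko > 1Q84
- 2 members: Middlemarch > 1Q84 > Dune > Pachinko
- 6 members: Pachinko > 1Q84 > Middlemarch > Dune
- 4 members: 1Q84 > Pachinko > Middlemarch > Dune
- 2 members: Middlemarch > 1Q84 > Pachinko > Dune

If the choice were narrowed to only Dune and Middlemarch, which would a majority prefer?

Middlemarch

Voters preferring Dune to Middlemarch: 1; preferring Middlemarch to Dune: 14.
Middlemarch wins the head-to-head.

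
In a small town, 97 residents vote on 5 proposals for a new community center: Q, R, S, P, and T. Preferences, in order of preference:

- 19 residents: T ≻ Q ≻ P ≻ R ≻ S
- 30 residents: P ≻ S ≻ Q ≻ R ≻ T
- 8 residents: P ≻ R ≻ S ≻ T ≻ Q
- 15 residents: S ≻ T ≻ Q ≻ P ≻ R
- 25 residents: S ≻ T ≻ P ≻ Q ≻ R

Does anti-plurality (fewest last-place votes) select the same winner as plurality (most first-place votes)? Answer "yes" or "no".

Anti-plurality — last-place votes: Q 8, R 40, S 19, P 0, T 30. Winner: P.
Plurality — first-place votes: Q 0, R 0, S 40, P 38, T 19. Winner: S.
The two methods disagree.

no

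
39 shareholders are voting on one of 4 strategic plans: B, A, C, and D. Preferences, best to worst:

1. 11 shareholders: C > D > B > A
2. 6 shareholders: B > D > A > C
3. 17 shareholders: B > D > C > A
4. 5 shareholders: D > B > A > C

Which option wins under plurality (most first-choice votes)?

First-place votes: B 23, A 0, C 11, D 5.
B has the most first-place votes.

B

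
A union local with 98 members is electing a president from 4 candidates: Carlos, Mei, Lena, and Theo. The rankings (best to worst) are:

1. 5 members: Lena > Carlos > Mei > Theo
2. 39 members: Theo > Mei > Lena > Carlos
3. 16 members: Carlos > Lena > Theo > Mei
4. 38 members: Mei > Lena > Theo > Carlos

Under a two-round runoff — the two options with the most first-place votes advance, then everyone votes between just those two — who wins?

Round 1 first-place votes: Carlos 16, Mei 38, Lena 5, Theo 39.
Theo and Mei advance.
Runoff: Theo is preferred to Mei by 55 voters; Mei by 43.
Theo wins the runoff.

Theo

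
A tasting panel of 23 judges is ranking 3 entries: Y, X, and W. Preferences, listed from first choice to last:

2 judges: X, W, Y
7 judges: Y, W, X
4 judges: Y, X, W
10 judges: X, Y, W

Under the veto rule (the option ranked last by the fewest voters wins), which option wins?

Last-place votes: Y 2, X 7, W 14.
Y is ranked last by the fewest voters, so Y wins.

Y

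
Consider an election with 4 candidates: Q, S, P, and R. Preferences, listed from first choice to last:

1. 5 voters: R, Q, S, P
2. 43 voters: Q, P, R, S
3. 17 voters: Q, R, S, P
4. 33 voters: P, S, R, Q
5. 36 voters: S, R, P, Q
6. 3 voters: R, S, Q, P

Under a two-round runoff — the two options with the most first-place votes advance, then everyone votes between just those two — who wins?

Round 1 first-place votes: Q 60, S 36, P 33, R 8.
Q and S advance.
Runoff: Q is preferred to S by 65 voters; S by 72.
S wins the runoff.

S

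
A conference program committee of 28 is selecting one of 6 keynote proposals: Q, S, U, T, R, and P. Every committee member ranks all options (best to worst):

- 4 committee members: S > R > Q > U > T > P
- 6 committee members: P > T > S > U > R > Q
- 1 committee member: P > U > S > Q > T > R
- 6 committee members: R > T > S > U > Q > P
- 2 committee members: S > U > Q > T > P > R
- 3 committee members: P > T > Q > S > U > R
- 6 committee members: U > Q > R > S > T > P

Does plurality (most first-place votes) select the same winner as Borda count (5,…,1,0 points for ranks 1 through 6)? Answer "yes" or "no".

no

Plurality — first-place votes: Q 0, S 6, U 6, T 0, R 6, P 10. Winner: P.
Borda — scores: Q 59, S 87, U 77, T 75, R 70, P 52. Winner: S.
The two methods disagree.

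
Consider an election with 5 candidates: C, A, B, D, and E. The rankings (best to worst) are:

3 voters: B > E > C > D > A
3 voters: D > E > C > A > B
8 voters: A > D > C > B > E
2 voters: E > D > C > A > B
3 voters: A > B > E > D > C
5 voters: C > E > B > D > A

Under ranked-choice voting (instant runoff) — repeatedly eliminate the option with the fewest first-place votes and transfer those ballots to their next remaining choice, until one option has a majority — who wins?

C

Round 1: C 5, A 11, B 3, D 3, E 2. Eliminate E.
Round 2: C 5, A 11, B 3, D 5. Eliminate B.
Round 3: C 8, A 11, D 5. Eliminate D.
Round 4: C 13, A 11. C has a majority.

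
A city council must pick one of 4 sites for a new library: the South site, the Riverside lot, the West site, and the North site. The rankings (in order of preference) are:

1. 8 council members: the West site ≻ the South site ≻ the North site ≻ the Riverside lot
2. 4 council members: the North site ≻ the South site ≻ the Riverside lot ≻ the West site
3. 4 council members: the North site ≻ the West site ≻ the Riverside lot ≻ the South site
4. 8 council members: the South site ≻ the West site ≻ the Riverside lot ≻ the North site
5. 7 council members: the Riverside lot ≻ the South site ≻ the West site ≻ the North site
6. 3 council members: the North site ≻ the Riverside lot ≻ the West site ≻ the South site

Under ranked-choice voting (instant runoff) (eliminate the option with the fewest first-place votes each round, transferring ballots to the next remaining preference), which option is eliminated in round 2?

Round 1: the South site 8, the Riverside lot 7, the West site 8, the North site 11. Eliminate the Riverside lot.
Round 2: the South site 15, the West site 8, the North site 11. Eliminate the West site.

the West site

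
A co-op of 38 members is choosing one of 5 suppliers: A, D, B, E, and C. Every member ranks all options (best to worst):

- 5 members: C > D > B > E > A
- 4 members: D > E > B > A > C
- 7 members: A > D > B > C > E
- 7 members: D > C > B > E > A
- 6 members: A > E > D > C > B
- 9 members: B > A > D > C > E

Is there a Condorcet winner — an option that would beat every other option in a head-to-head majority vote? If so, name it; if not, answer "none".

none

Checking pairwise contests:
B beats A 25–13.
A beats D 22–16.
D beats B 29–9.
A beats E 22–16.
A beats C 26–12.
Every option loses at least one head-to-head, so there is no Condorcet winner.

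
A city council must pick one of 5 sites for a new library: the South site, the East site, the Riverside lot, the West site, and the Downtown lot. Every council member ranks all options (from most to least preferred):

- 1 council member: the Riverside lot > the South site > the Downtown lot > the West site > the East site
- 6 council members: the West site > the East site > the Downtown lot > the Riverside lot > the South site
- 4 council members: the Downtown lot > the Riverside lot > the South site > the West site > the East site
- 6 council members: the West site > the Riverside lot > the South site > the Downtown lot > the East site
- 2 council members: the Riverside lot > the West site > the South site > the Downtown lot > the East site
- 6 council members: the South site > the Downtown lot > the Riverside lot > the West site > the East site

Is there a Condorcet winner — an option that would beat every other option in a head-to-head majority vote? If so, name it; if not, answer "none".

Checking pairwise contests:
the Riverside lot beats the South site 19–6.
the South site beats the East site 19–6.
the Downtown lot beats the Riverside lot 16–9.
the Riverside lot beats the West site 13–12.
the South site beats the Downtown lot 15–10.
Every option loses at least one head-to-head, so there is no Condorcet winner.

none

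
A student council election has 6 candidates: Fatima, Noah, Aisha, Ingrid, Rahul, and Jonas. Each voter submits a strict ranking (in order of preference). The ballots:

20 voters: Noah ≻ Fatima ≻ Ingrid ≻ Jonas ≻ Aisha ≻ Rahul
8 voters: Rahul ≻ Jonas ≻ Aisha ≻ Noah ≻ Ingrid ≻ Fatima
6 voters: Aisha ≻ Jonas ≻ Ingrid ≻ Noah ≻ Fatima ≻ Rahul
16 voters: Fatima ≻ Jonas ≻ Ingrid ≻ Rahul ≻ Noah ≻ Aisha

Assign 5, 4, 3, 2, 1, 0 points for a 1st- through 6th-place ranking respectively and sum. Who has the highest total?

Fatima

Fatima: 20·4 + 8·0 + 6·1 + 16·5 = 166
Noah: 20·5 + 8·2 + 6·2 + 16·1 = 144
Aisha: 20·1 + 8·3 + 6·5 + 16·0 = 74
Ingrid: 20·3 + 8·1 + 6·3 + 16·3 = 134
Rahul: 20·0 + 8·5 + 6·0 + 16·2 = 72
Jonas: 20·2 + 8·4 + 6·4 + 16·4 = 160
Fatima has the highest Borda score (166).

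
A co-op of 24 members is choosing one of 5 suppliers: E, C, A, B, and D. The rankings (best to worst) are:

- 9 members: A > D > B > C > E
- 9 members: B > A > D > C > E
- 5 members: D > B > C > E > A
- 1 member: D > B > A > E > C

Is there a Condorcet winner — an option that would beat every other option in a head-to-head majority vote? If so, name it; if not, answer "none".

none

Checking pairwise contests:
C beats E 23–1.
A beats C 19–5.
B beats A 15–9.
D beats B 15–9.
A beats D 18–6.
Every option loses at least one head-to-head, so there is no Condorcet winner.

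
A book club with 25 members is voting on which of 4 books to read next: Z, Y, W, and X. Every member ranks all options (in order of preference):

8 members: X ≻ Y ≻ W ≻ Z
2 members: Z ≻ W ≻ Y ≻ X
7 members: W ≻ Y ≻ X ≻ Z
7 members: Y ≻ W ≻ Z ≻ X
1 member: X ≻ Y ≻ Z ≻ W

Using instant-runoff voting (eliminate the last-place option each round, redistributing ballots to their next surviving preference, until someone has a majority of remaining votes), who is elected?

Round 1: Z 2, Y 7, W 7, X 9. Eliminate Z.
Round 2: Y 7, W 9, X 9. Eliminate Y.
Round 3: W 16, X 9. W has a majority.

W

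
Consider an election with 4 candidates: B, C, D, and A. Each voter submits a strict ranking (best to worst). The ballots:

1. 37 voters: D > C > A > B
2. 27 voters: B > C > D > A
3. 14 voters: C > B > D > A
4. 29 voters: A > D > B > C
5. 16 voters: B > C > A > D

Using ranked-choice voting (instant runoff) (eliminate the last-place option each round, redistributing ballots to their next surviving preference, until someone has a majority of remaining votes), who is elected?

Round 1: B 43, C 14, D 37, A 29. Eliminate C.
Round 2: B 57, D 37, A 29. Eliminate A.
Round 3: B 57, D 66. D has a majority.

D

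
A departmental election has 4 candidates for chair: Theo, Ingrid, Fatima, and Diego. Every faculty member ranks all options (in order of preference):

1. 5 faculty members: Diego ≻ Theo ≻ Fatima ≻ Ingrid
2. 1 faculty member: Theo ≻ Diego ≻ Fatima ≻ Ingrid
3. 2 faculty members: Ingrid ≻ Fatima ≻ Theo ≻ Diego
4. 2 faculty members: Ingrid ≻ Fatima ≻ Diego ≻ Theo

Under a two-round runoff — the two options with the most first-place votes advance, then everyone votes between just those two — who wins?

Round 1 first-place votes: Theo 1, Ingrid 4, Fatima 0, Diego 5.
Diego and Ingrid advance.
Runoff: Diego is preferred to Ingrid by 6 voters; Ingrid by 4.
Diego wins the runoff.

Diego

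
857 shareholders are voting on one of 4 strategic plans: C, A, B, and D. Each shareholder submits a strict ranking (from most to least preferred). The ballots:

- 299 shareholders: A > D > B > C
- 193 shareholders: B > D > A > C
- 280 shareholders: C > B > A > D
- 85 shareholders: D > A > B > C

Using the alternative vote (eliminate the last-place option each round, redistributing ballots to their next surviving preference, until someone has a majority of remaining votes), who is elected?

A

Round 1: C 280, A 299, B 193, D 85. Eliminate D.
Round 2: C 280, A 384, B 193. Eliminate B.
Round 3: C 280, A 577. A has a majority.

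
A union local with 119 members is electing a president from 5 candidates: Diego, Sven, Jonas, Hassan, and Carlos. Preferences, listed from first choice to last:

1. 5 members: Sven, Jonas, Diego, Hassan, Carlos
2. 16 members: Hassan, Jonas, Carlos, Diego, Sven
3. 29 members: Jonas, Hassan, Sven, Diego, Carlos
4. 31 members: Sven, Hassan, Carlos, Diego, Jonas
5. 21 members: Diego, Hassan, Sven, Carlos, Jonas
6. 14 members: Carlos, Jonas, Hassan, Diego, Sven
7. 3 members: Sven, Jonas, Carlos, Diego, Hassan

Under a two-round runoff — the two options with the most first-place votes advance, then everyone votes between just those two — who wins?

Sven

Round 1 first-place votes: Diego 21, Sven 39, Jonas 29, Hassan 16, Carlos 14.
Sven and Jonas advance.
Runoff: Sven is preferred to Jonas by 60 voters; Jonas by 59.
Sven wins the runoff.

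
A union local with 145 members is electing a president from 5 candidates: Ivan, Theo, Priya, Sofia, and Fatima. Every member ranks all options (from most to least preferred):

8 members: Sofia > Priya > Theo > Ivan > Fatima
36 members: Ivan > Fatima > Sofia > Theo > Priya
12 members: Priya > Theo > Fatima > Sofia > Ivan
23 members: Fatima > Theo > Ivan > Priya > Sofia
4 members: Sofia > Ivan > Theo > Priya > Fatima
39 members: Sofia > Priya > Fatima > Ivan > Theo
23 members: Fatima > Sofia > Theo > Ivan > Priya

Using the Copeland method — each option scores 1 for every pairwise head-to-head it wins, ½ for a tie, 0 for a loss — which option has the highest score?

Ivan: beats Theo and Priya; loses to Sofia and Fatima → score 2.
Theo: beats Priya; loses to Ivan, Sofia, and Fatima → score 1.
Priya: loses to Ivan, Theo, Sofia, and Fatima → score 0.
Sofia: beats Ivan, Theo, and Priya; loses to Fatima → score 3.
Fatima: beats Ivan, Theo, Priya, and Sofia → score 4.
Fatima has the best pairwise record.

Fatima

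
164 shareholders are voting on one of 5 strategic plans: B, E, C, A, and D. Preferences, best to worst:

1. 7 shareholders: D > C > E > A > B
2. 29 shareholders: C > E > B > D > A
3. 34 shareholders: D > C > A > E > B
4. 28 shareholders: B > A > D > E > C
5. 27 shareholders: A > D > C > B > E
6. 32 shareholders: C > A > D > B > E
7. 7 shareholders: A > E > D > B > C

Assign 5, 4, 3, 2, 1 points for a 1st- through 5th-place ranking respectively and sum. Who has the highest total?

B: 7·1 + 29·3 + 34·1 + 28·5 + 27·2 + 32·2 + 7·2 = 400
E: 7·3 + 29·4 + 34·2 + 28·2 + 27·1 + 32·1 + 7·4 = 348
C: 7·4 + 29·5 + 34·4 + 28·1 + 27·3 + 32·5 + 7·1 = 585
A: 7·2 + 29·1 + 34·3 + 28·4 + 27·5 + 32·4 + 7·5 = 555
D: 7·5 + 29·2 + 34·5 + 28·3 + 27·4 + 32·3 + 7·3 = 572
C has the highest Borda score (585).

C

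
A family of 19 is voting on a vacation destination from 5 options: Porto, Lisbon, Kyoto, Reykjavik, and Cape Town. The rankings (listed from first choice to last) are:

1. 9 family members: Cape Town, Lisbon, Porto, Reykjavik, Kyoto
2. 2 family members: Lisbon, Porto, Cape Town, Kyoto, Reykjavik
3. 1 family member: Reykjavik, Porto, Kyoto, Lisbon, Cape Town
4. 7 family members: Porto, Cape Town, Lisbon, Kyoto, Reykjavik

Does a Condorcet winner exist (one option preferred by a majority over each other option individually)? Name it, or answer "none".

Checking pairwise contests:
Lisbon beats Porto 11–8.
Cape Town beats Lisbon 16–3.
Porto beats Kyoto 19–0.
Porto beats Reykjavik 18–1.
Porto beats Cape Town 10–9.
Every option loses at least one head-to-head, so there is no Condorcet winner.

none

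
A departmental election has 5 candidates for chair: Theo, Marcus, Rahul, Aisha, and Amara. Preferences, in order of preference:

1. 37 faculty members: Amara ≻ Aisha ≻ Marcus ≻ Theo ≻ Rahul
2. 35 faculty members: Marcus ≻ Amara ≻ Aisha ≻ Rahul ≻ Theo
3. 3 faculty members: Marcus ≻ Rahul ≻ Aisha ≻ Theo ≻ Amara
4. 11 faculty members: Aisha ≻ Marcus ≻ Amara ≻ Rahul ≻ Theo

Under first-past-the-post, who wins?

Marcus

First-place votes: Theo 0, Marcus 38, Rahul 0, Aisha 11, Amara 37.
Marcus has the most first-place votes.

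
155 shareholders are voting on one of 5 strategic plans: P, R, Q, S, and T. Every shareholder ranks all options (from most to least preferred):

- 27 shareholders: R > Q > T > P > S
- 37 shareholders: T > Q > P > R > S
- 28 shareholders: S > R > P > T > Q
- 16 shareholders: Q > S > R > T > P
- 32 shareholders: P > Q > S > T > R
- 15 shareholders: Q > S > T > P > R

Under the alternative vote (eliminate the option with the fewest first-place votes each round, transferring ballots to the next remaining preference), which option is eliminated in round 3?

T

Round 1: P 32, R 27, Q 31, S 28, T 37. Eliminate R.
Round 2: P 32, Q 58, S 28, T 37. Eliminate S.
Round 3: P 60, Q 58, T 37. Eliminate T.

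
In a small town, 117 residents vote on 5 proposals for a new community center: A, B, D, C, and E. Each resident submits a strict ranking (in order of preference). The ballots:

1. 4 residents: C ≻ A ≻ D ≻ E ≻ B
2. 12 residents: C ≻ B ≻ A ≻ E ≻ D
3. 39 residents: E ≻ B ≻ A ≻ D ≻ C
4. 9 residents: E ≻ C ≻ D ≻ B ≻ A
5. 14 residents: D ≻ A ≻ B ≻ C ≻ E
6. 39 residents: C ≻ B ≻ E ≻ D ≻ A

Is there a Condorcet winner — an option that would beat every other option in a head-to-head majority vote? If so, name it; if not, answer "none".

C vs A: 64–53 for C.
C vs B: 64–53 for C.
C vs D: 64–53 for C.
C vs E: 69–48 for C.
C beats every other option head-to-head.

C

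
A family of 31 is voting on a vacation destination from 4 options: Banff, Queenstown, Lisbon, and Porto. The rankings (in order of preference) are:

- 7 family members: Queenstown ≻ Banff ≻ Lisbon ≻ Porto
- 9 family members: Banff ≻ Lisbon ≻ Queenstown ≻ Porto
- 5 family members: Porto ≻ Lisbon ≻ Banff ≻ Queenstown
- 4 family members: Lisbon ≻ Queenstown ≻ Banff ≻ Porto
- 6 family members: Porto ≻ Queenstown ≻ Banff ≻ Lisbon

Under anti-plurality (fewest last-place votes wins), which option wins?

Banff

Last-place votes: Banff 0, Queenstown 5, Lisbon 6, Porto 20.
Banff is ranked last by the fewest voters, so Banff wins.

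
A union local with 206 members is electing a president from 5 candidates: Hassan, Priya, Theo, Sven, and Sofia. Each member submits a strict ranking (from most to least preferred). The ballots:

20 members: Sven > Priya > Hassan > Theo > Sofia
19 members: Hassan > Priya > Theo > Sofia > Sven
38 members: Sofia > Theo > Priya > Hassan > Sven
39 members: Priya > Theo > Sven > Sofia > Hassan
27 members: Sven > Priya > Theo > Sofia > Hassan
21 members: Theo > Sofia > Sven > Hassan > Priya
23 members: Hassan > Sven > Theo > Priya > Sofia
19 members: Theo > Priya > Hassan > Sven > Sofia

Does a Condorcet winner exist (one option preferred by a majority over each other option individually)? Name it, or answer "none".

Priya

Priya vs Hassan: 143–63 for Priya.
Priya vs Theo: 105–101 for Priya.
Priya vs Sven: 115–91 for Priya.
Priya vs Sofia: 147–59 for Priya.
Priya beats every other option head-to-head.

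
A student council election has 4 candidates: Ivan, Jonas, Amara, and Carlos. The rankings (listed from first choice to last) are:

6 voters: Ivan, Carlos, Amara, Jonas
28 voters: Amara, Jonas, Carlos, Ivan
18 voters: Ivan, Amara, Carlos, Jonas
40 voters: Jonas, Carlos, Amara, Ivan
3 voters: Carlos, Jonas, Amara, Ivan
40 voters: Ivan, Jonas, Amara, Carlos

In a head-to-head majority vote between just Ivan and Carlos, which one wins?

Carlos

Voters preferring Ivan to Carlos: 64; preferring Carlos to Ivan: 71.
Carlos wins the head-to-head.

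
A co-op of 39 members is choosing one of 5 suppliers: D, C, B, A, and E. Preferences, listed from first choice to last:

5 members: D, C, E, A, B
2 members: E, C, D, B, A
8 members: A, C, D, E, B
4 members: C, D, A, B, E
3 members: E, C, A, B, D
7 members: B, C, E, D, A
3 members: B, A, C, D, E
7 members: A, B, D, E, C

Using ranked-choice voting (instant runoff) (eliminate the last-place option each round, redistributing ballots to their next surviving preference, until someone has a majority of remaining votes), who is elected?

Round 1: D 5, C 4, B 10, A 15, E 5. Eliminate C.
Round 2: D 9, B 10, A 15, E 5. Eliminate E.
Round 3: D 11, B 10, A 18. Eliminate B.
Round 4: D 18, A 21. A has a majority.

A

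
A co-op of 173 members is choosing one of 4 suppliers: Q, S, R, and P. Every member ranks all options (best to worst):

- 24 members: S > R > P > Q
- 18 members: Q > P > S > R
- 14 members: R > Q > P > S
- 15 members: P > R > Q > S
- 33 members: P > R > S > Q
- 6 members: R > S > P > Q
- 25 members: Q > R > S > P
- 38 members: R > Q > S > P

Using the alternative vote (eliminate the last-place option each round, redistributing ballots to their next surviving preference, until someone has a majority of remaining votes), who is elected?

Round 1: Q 43, S 24, R 58, P 48. Eliminate S.
Round 2: Q 43, R 82, P 48. Eliminate Q.
Round 3: R 107, P 66. R has a majority.

R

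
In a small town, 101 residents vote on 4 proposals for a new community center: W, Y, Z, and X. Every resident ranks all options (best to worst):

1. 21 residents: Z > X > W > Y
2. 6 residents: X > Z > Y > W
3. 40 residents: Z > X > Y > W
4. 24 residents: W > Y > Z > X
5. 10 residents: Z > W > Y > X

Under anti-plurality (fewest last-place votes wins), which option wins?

Z

Last-place votes: W 46, Y 21, Z 0, X 34.
Z is ranked last by the fewest voters, so Z wins.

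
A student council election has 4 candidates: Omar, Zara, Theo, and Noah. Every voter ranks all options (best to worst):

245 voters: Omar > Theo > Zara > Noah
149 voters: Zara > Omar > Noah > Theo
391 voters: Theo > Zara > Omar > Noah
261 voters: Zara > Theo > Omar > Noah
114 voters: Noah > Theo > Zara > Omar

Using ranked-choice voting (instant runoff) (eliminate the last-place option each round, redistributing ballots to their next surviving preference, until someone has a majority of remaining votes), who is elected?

Theo

Round 1: Omar 245, Zara 410, Theo 391, Noah 114. Eliminate Noah.
Round 2: Omar 245, Zara 410, Theo 505. Eliminate Omar.
Round 3: Zara 410, Theo 750. Theo has a majority.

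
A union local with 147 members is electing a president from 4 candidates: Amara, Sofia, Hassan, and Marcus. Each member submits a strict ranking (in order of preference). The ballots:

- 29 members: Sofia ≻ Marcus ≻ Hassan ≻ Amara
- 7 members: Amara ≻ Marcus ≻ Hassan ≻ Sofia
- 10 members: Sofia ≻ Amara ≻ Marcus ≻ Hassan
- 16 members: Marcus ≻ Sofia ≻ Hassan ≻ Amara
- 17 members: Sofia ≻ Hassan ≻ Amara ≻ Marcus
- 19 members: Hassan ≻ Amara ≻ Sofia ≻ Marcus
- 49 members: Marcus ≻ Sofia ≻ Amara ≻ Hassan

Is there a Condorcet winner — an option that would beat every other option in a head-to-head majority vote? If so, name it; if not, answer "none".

Sofia vs Amara: 121–26 for Sofia.
Sofia vs Hassan: 121–26 for Sofia.
Sofia vs Marcus: 75–72 for Sofia.
Sofia beats every other option head-to-head.

Sofia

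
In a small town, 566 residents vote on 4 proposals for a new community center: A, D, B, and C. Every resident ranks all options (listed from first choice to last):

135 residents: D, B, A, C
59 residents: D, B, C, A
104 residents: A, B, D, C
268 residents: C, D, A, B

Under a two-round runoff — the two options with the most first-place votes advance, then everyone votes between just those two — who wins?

Round 1 first-place votes: A 104, D 194, B 0, C 268.
C and D advance.
Runoff: C is preferred to D by 268 voters; D by 298.
D wins the runoff.

D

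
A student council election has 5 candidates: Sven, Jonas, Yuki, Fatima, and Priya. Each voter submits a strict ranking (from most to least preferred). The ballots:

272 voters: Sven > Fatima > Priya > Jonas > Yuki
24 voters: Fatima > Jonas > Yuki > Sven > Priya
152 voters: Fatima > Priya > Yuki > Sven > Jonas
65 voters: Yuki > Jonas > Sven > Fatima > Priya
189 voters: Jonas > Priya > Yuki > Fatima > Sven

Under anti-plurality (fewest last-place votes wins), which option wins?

Fatima

Last-place votes: Sven 189, Jonas 152, Yuki 272, Fatima 0, Priya 89.
Fatima is ranked last by the fewest voters, so Fatima wins.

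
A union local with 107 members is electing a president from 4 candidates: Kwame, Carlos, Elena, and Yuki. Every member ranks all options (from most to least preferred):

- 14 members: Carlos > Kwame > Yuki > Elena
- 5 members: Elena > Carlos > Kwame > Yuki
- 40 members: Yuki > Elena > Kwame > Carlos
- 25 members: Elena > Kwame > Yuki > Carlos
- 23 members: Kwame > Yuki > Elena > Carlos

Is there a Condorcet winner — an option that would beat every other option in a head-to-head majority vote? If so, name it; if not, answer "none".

Checking pairwise contests:
Elena beats Kwame 70–37.
Kwame beats Carlos 88–19.
Yuki beats Elena 77–30.
Kwame beats Yuki 67–40.
Every option loses at least one head-to-head, so there is no Condorcet winner.

none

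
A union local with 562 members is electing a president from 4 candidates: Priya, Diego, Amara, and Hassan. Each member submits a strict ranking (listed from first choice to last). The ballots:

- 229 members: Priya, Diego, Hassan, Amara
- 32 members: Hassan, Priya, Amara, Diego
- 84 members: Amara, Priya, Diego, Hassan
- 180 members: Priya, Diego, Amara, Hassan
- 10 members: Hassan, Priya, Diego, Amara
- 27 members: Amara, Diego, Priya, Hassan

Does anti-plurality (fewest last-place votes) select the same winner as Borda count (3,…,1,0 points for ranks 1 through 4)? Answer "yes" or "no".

Anti-plurality — last-place votes: Priya 0, Diego 32, Amara 239, Hassan 291. Winner: Priya.
Borda — scores: Priya 1506, Diego 966, Amara 545, Hassan 355. Winner: Priya.
The two methods agree.

yes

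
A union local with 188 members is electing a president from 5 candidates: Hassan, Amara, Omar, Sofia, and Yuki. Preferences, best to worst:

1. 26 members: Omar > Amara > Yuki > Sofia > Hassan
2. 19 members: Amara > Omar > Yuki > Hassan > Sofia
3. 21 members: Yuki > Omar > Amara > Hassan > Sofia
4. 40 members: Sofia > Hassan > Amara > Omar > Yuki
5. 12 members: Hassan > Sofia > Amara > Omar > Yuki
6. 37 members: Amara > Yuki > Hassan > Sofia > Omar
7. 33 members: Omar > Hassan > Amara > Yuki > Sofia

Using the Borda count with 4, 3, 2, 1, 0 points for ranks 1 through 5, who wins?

Amara

Hassan: 26·0 + 19·1 + 21·1 + 40·3 + 12·4 + 37·2 + 33·3 = 381
Amara: 26·3 + 19·4 + 21·2 + 40·2 + 12·2 + 37·4 + 33·2 = 514
Omar: 26·4 + 19·3 + 21·3 + 40·1 + 12·1 + 37·0 + 33·4 = 408
Sofia: 26·1 + 19·0 + 21·0 + 40·4 + 12·3 + 37·1 + 33·0 = 259
Yuki: 26·2 + 19·2 + 21·4 + 40·0 + 12·0 + 37·3 + 33·1 = 318
Amara has the highest Borda score (514).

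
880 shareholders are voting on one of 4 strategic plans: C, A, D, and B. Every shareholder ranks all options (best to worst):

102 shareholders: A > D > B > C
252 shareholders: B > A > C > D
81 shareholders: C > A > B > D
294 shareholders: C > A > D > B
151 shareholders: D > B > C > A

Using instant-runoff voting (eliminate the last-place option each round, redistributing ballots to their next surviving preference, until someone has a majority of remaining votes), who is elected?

C

Round 1: C 375, A 102, D 151, B 252. Eliminate A.
Round 2: C 375, D 253, B 252. Eliminate B.
Round 3: C 627, D 253. C has a majority.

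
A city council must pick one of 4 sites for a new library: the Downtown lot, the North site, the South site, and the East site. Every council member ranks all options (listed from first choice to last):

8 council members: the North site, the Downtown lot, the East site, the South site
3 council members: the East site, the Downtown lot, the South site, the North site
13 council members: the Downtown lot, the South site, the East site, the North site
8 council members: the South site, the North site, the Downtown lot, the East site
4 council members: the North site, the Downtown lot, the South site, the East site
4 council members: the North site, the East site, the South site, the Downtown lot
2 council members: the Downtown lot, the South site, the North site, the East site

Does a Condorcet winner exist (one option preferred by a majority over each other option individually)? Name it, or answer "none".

Checking pairwise contests:
the North site beats the Downtown lot 24–18.
the South site beats the North site 26–16.
the Downtown lot beats the South site 30–12.
the Downtown lot beats the East site 35–7.
Every option loses at least one head-to-head, so there is no Condorcet winner.

none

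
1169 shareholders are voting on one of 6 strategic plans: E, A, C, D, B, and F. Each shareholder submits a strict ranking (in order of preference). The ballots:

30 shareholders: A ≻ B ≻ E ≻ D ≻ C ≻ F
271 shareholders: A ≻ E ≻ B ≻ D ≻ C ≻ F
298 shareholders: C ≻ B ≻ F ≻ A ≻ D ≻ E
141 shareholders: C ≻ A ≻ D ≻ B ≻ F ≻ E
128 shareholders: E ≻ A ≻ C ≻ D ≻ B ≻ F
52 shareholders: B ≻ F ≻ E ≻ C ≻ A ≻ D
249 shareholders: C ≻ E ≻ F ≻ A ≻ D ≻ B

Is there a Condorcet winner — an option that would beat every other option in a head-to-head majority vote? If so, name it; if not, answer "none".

C vs E: 688–481 for C.
C vs A: 740–429 for C.
C vs D: 868–301 for C.
C vs B: 816–353 for C.
C vs F: 1117–52 for C.
C beats every other option head-to-head.

C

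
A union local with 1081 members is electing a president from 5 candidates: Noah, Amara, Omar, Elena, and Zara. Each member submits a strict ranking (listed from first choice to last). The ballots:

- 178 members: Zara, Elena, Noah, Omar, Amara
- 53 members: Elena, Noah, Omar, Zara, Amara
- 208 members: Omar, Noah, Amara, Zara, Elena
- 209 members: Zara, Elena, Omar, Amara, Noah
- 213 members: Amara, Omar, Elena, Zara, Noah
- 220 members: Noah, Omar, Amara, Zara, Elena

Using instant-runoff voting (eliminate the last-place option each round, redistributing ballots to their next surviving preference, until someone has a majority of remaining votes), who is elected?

Round 1: Noah 220, Amara 213, Omar 208, Elena 53, Zara 387. Eliminate Elena.
Round 2: Noah 273, Amara 213, Omar 208, Zara 387. Eliminate Omar.
Round 3: Noah 481, Amara 213, Zara 387. Eliminate Amara.
Round 4: Noah 481, Zara 600. Zara has a majority.

Zara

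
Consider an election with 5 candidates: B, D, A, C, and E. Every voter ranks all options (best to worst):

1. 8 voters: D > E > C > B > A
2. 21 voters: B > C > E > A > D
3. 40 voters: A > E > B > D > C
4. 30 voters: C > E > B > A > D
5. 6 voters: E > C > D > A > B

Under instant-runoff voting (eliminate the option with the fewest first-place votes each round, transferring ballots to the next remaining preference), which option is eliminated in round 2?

D

Round 1: B 21, D 8, A 40, C 30, E 6. Eliminate E.
Round 2: B 21, D 8, A 40, C 36. Eliminate D.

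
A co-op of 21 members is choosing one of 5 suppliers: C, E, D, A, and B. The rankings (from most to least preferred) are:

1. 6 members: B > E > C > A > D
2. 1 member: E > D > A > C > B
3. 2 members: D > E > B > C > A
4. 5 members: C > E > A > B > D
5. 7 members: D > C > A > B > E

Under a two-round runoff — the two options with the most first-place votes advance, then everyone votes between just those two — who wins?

B

Round 1 first-place votes: C 5, E 1, D 9, A 0, B 6.
D and B advance.
Runoff: D is preferred to B by 10 voters; B by 11.
B wins the runoff.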